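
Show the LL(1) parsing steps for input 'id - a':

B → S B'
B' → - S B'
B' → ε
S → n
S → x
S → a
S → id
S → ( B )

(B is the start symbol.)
LL(1) parsing maintains a stack (initially the start symbol over $) and the input. At each step: if the stack top is a terminal, match it against the current input token; if it is a non-terminal N, replace it with the RHS of M[N, lookahead] (the unique production whose predict set contains the lookahead).

Stack is shown with the top on the left.

Stack     Input     Action
--------------------------
B $       id - a $  output B → S B'
S B' $    id - a $  output S → id
id B' $   id - a $  match 'id'
B' $      - a $     output B' → - S B'
- S B' $  - a $     match '-'
S B' $    a $       output S → a
a B' $    a $       match 'a'
B' $      $         output B' → ε
$         $         accept

The string is accepted.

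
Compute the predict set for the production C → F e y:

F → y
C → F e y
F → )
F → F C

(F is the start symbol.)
PREDICT(C → F e y) = (FIRST(RHS) \ {ε}) ∪ (FOLLOW(C) if ε ∈ FIRST(RHS), i.e. RHS ⇒* ε)
FIRST(F) = { ')', 'y' }
FIRST(F e y) = { ')', 'y' }
ε ∉ FIRST(F e y), so FOLLOW(C) is not added.
PREDICT(C → F e y) = { ')', 'y' }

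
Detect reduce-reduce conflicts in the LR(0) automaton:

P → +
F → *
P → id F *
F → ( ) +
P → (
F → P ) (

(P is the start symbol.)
A reduce-reduce conflict occurs when an LR(0) state has two complete items [A → α .] and [B → β .] — both call for a reduction, and with no lookahead the parser cannot choose between them.

Augment with P' → P and build the canonical LR(0) collection (I0 = CLOSURE({[P' → . P]}), then GOTO on every symbol after a dot until no new states appear). It has 14 states:
  I0: { [P → . (], [P → . +], [P → . id F *], [P' → . P] }  — shift
  I1: { [P → ( .] }  — reduce
  I2: { [P → + .] }  — reduce
  I3: { [P' → P .] }  — accept
  I4: { [F → . ( ) +], [F → . *], [F → . P ) (], [P → . (], [P → . +], [P → . id F *], [P → id . F *] }  — shift
  I5: { [F → ( . ) +], [P → ( .] }  — shift, reduce
  I6: { [F → * .] }  — reduce
  I7: { [P → id F . *] }  — shift
  I8: { [F → P . ) (] }  — shift
  I9: { [F → P ) . (] }  — shift
  I10: { [F → P ) ( .] }  — reduce
  I11: { [P → id F * .] }  — reduce
  I12: { [F → ( ) . +] }  — shift
  I13: { [F → ( ) + .] }  — reduce

No state contains more than one complete item.

Answer: No reduce-reduce conflicts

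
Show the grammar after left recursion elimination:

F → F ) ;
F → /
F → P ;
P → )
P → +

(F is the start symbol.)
F is directly left-recursive. The standard transformation for
  A → A α₁ | ... | A α_m | β₁ | ... | β_n
is
  A  → β₁ A' | ... | β_n A'
  A' → α₁ A' | ... | α_m A' | ε

F → / becomes F → / F'
F → P ; becomes F → P ; F'
F → F ) ; becomes F' → ) ; F'
Add F' → ε

Productions for other non-terminals are unchanged:
  P → )
  P → +

Resulting grammar:
F → / F'
F → P ; F'
F' → ) ; F'
F' → ε
P → )
P → +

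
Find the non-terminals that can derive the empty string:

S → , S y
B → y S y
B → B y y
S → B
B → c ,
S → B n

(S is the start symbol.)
None

A non-terminal is nullable if it can derive ε (the empty string): either it has an ε-production, or it has a production whose right-hand side consists entirely of nullable non-terminals.

There are no ε-productions, so no non-terminal can derive ε.
No non-terminals are nullable.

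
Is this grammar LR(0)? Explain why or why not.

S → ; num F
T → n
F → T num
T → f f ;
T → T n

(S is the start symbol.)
Yes, the grammar is LR(0)

A grammar is LR(0) if no state in the canonical LR(0) collection has:
  - both a shift item (dot before a terminal) and a complete item (shift-reduce conflict), or
  - two or more complete items (reduce-reduce conflict; the accept item [S' → S .] counts as a complete item here).

Augment with S' → S and build the canonical LR(0) collection (I0 = CLOSURE({[S' → . S]}), then GOTO on every symbol after a dot until no new states appear). It has 12 states:
  I0: { [S → . ; num F], [S' → . S] }  — shift
  I1: { [S → ; . num F] }  — shift
  I2: { [S' → S .] }  — accept
  I3: { [F → . T num], [S → ; num . F], [T → . T n], [T → . f f ;], [T → . n] }  — shift
  I4: { [S → ; num F .] }  — reduce
  I5: { [F → T . num], [T → T . n] }  — shift
  I6: { [T → f . f ;] }  — shift
  I7: { [T → n .] }  — reduce
  I8: { [T → f f . ;] }  — shift
  I9: { [T → f f ; .] }  — reduce
  I10: { [T → T n .] }  — reduce
  I11: { [F → T num .] }  — reduce

Every state is either a pure shift/goto state or contains exactly one complete item and nothing to shift — no conflicts. The grammar is LR(0).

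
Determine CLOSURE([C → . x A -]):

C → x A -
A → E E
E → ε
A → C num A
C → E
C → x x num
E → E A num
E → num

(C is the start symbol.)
To compute CLOSURE, for each item [A → α.Bβ] where B is a non-terminal, add [B → .γ] for all productions B → γ; repeat for the newly added items until nothing changes.

Start with: [C → . x A -]
The dot precedes the terminal x, so nothing is added.

CLOSURE = { [C → . x A -] }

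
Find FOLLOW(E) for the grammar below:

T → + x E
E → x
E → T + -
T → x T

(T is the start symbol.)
{ $, '+' }

To compute FOLLOW(E), find every occurrence of E on a right-hand side N → α E β: add FIRST(β) \ {ε}, and if β is empty or nullable also add FOLLOW(N). Iterate to a fixed point.

In T → + x E: E is at the end, add FOLLOW(T)

The FOLLOW sets referred to above (computed the same way, to a fixed point):
  FOLLOW(T) = { $, '+' }

Taking the union: FOLLOW(E) = { $, '+' }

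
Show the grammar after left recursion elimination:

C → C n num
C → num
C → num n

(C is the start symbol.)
C is directly left-recursive. The standard transformation for
  A → A α₁ | ... | A α_m | β₁ | ... | β_n
is
  A  → β₁ A' | ... | β_n A'
  A' → α₁ A' | ... | α_m A' | ε

C → num becomes C → num C'
C → num n becomes C → num n C'
C → C n num becomes C' → n num C'
Add C' → ε

Resulting grammar:
C → num C'
C → num n C'
C' → n num C'
C' → ε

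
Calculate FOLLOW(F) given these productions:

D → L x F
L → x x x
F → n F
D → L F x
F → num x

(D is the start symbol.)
To compute FOLLOW(F), find every occurrence of F on a right-hand side N → α F β: add FIRST(β) \ {ε}, and if β is empty or nullable also add FOLLOW(N). Iterate to a fixed point.

In D → L x F: F is at the end, add FOLLOW(D)
In F → n F: F is at the end; this adds FOLLOW(F) to itself — nothing new
In D → L F x: F is followed by x, add FIRST(x) \ {ε} = { 'x' }

The FOLLOW sets referred to above (computed the same way, to a fixed point):
  FOLLOW(D) = { $ }

Taking the union: FOLLOW(F) = { $, 'x' }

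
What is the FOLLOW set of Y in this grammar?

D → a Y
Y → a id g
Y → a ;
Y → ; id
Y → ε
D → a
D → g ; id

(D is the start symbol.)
To compute FOLLOW(Y), find every occurrence of Y on a right-hand side N → α Y β: add FIRST(β) \ {ε}, and if β is empty or nullable also add FOLLOW(N). Iterate to a fixed point.

In D → a Y: Y is at the end, add FOLLOW(D)

The FOLLOW sets referred to above (computed the same way, to a fixed point):
  FOLLOW(D) = { $ }

Taking the union: FOLLOW(Y) = { $ }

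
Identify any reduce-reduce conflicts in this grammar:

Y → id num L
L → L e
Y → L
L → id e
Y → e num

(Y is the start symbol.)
No reduce-reduce conflicts

Augment with Y' → Y and build the canonical LR(0) collection (I0 = CLOSURE({[Y' → . Y]}), then GOTO on every symbol after a dot until no new states appear). It has 11 states:
  I0: { [L → . L e], [L → . id e], [Y → . L], [Y → . e num], [Y → . id num L], [Y' → . Y] }  — shift
  I1: { [L → L . e], [Y → L .] }  — shift, reduce
  I2: { [Y' → Y .] }  — accept
  I3: { [Y → e . num] }  — shift
  I4: { [L → id . e], [Y → id . num L] }  — shift
  I5: { [L → id e .] }  — reduce
  I6: { [L → . L e], [L → . id e], [Y → id num . L] }  — shift
  I7: { [L → L . e], [Y → id num L .] }  — shift, reduce
  I8: { [L → id . e] }  — shift
  I9: { [L → L e .] }  — reduce
  I10: { [Y → e num .] }  — reduce

No state contains more than one complete item.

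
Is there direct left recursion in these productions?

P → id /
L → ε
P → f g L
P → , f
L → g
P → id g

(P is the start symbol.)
No direct left recursion

Direct left recursion occurs when N → N α for some non-terminal N (the right-hand side begins with the left-hand side itself).

P → id /: starts with id
L → ε: starts with ε
P → f g L: starts with f
P → , f: starts with ','
L → g: starts with g
P → id g: starts with id

No direct left recursion found.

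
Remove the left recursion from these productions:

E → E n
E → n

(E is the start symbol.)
E → n E'
E' → n E'
E' → ε

E is directly left-recursive. The standard transformation for
  A → A α₁ | ... | A α_m | β₁ | ... | β_n
is
  A  → β₁ A' | ... | β_n A'
  A' → α₁ A' | ... | α_m A' | ε

E → n becomes E → n E'
E → E n becomes E' → n E'
Add E' → ε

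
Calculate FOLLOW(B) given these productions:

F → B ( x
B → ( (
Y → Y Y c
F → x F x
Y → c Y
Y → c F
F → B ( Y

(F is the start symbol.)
{ '(' }

To compute FOLLOW(B), find every occurrence of B on a right-hand side N → α B β: add FIRST(β) \ {ε}, and if β is empty or nullable also add FOLLOW(N). Iterate to a fixed point.

In F → B ( x: B is followed by '(' x, add FIRST('(' x) \ {ε} = { '(' }
In F → B ( Y: B is followed by '(' Y, add FIRST('(' Y) \ {ε} = { '(' }

Taking the union: FOLLOW(B) = { '(' }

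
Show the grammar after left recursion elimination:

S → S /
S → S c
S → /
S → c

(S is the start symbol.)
S is directly left-recursive. The standard transformation for
  A → A α₁ | ... | A α_m | β₁ | ... | β_n
is
  A  → β₁ A' | ... | β_n A'
  A' → α₁ A' | ... | α_m A' | ε

S → / becomes S → / S'
S → c becomes S → c S'
S → S / becomes S' → / S'
S → S c becomes S' → c S'
Add S' → ε

Resulting grammar:
S → / S'
S → c S'
S' → / S'
S' → c S'
S' → ε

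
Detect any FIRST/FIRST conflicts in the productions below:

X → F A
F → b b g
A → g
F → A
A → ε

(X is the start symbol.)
A FIRST/FIRST conflict occurs when two productions N → α and N → β for the same non-terminal have FIRST(α) ∩ FIRST(β) ≠ ∅ (with ε ∈ FIRST of a nullable right-hand side, so two nullable alternatives also conflict).

FIRST sets of the non-terminals at (or reachable through a nullable prefix from) the front of some alternative:
  FIRST(A) = { 'g', ε }

Productions for F:
  F → b b g: FIRST = { 'b' }
  F → A: FIRST = { 'g', ε }
Productions for A:
  A → g: FIRST = { 'g' }
  A → ε: FIRST = { ε }
X has only one production, so no FIRST/FIRST conflict is possible there.

All alternatives of each non-terminal have pairwise disjoint FIRST sets.

Answer: No FIRST/FIRST conflicts.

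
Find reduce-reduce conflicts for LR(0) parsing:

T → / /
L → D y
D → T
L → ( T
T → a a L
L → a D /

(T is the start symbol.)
A reduce-reduce conflict occurs when an LR(0) state has two complete items [A → α .] and [B → β .] — both call for a reduction, and with no lookahead the parser cannot choose between them.

Augment with T' → T and build the canonical LR(0) collection (I0 = CLOSURE({[T' → . T]}), then GOTO on every symbol after a dot until no new states appear). It has 18 states:
  I0: { [T → . / /], [T → . a a L], [T' → . T] }  — shift
  I1: { [T → / . /] }  — shift
  I2: { [T' → T .] }  — accept
  I3: { [T → a . a L] }  — shift
  I4: { [D → . T], [L → . ( T], [L → . D y], [L → . a D /], [T → . / /], [T → . a a L], [T → a a . L] }  — shift
  I5: { [L → ( . T], [T → . / /], [T → . a a L] }  — shift
  I6: { [L → D . y] }  — shift
  I7: { [T → a a L .] }  — reduce
  I8: { [D → T .] }  — reduce
  I9: { [D → . T], [L → a . D /], [T → . / /], [T → . a a L], [T → a . a L] }  — shift
  I10: { [L → a D . /] }  — shift
  I11: { [D → . T], [L → . ( T], [L → . D y], [L → . a D /], [T → . / /], [T → . a a L], [T → a . a L], [T → a a . L] }  — shift
  I12: { [D → . T], [L → . ( T], [L → . D y], [L → . a D /], [L → a . D /], [T → . / /], [T → . a a L], [T → a . a L], [T → a a . L] }  — shift
  I13: { [L → D . y], [L → a D . /] }  — shift
  I14: { [L → a D / .] }  — reduce
  I15: { [L → D y .] }  — reduce
  I16: { [L → ( T .] }  — reduce
  I17: { [T → / / .] }  — reduce

No state contains more than one complete item.

Answer: No reduce-reduce conflicts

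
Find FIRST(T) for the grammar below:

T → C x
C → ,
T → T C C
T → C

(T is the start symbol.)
To compute FIRST(T), examine every production with T on the left-hand side, reading each right-hand side left to right until a non-nullable symbol is reached.

FIRST sets of the other non-terminals involved (by the same procedure, iterated to a fixed point):
  FIRST(C) = { ',' }

From T → C x:
  - C is a non-terminal: add FIRST(C) \ {ε} = { ',' }
    C is not nullable, so stop
From T → T C C:
  - T is the symbol being defined: contributes nothing new
    T is not nullable, so stop
From T → C:
  - C is a non-terminal: add FIRST(C) \ {ε} = { ',' }
    C is not nullable, so stop

Collecting: FIRST(T) = { ',' }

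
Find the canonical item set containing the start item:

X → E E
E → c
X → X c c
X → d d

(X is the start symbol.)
First, augment the grammar with X' → X
I₀ = CLOSURE({ [X' → . X] }):
  [X' → . X] has the dot before X: add [X → . E E], [X → . X c c], [X → . d d]
  [X → . E E] has the dot before E: add [E → . c]
No further items can be added.

I₀ = { [E → . c], [X → . E E], [X → . X c c], [X → . d d], [X' → . X] }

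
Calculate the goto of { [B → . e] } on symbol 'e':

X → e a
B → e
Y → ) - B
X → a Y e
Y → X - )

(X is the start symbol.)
GOTO(I, 'e') = CLOSURE({ [A → αX.β] : [A → α.Xβ] ∈ I, X = 'e' })

Items with dot before 'e', with the dot advanced:
  [B → . e] → [B → e .]
Closure adds nothing (no advanced item has the dot before a non-terminal).

GOTO = { [B → e .] }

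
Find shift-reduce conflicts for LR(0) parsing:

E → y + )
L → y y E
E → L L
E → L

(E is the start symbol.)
Yes — I2: [E → L .] vs [L → . y y E]

Augment with E' → E and build the canonical LR(0) collection (I0 = CLOSURE({[E' → . E]}), then GOTO on every symbol after a dot until no new states appear). It has 10 states:
  I0: { [E → . L L], [E → . L], [E → . y + )], [E' → . E], [L → . y y E] }  — shift
  I1: { [E' → E .] }  — accept
  I2: { [E → L . L], [E → L .], [L → . y y E] }  — shift, reduce
  I3: { [E → y . + )], [L → y . y E] }  — shift
  I4: { [E → y + . )] }  — shift
  I5: { [E → . L L], [E → . L], [E → . y + )], [L → . y y E], [L → y y . E] }  — shift
  I6: { [L → y y E .] }  — reduce
  I7: { [E → y + ) .] }  — reduce
  I8: { [E → L L .] }  — reduce
  I9: { [L → y . y E] }  — shift

I2 contains reduce item [E → L .] and shift item [L → . y y E] — shift-reduce conflict.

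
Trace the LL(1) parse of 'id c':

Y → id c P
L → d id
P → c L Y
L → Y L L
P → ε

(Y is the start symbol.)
LL(1) parsing maintains a stack (initially the start symbol over $) and the input. At each step: if the stack top is a terminal, match it against the current input token; if it is a non-terminal N, replace it with the RHS of M[N, lookahead] (the unique production whose predict set contains the lookahead).

Stack is shown with the top on the left.

Stack     Input   Action
------------------------
Y $       id c $  output Y → id c P
id c P $  id c $  match 'id'
c P $     c $     match 'c'
P $       $       output P → ε
$         $       accept

The string is accepted.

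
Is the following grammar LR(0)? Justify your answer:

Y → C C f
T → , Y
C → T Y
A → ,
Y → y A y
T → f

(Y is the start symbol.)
Yes, the grammar is LR(0)

Augment with Y' → Y and build the canonical LR(0) collection (I0 = CLOSURE({[Y' → . Y]}), then GOTO on every symbol after a dot until no new states appear). It has 14 states:
  I0: { [C → . T Y], [T → . , Y], [T → . f], [Y → . C C f], [Y → . y A y], [Y' → . Y] }  — shift
  I1: { [C → . T Y], [T → , . Y], [T → . , Y], [T → . f], [Y → . C C f], [Y → . y A y] }  — shift
  I2: { [C → . T Y], [T → . , Y], [T → . f], [Y → C . C f] }  — shift
  I3: { [C → . T Y], [C → T . Y], [T → . , Y], [T → . f], [Y → . C C f], [Y → . y A y] }  — shift
  I4: { [Y' → Y .] }  — accept
  I5: { [T → f .] }  — reduce
  I6: { [A → . ,], [Y → y . A y] }  — shift
  I7: { [A → , .] }  — reduce
  I8: { [Y → y A . y] }  — shift
  I9: { [Y → y A y .] }  — reduce
  I10: { [C → T Y .] }  — reduce
  I11: { [Y → C C . f] }  — shift
  I12: { [Y → C C f .] }  — reduce
  I13: { [T → , Y .] }  — reduce

Every state is either a pure shift/goto state or contains exactly one complete item and nothing to shift — no conflicts. The grammar is LR(0).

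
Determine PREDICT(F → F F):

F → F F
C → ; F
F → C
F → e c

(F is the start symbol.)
{ ';', 'e' }

PREDICT(F → F F) = (FIRST(RHS) \ {ε}) ∪ (FOLLOW(F) if ε ∈ FIRST(RHS), i.e. RHS ⇒* ε)
FIRST(F) = { ';', 'e' }
FIRST(F F) = { ';', 'e' }
ε ∉ FIRST(F F), so FOLLOW(F) is not added.
PREDICT(F → F F) = { ';', 'e' }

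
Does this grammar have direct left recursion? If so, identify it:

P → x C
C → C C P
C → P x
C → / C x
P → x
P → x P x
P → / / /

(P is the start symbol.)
Direct left recursion occurs when N → N α for some non-terminal N (the right-hand side begins with the left-hand side itself).

P → x C: starts with x
C → C C P: LEFT RECURSIVE (starts with C)
C → P x: starts with P
C → / C x: starts with '/'
P → x: starts with x
P → x P x: starts with x
P → / / /: starts with '/'

The grammar has direct left recursion on: C.

Answer: Yes, C is left-recursive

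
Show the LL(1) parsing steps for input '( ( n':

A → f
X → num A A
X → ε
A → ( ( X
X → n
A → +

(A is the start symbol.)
LL(1) parsing maintains a stack (initially the start symbol over $) and the input. At each step: if the stack top is a terminal, match it against the current input token; if it is a non-terminal N, replace it with the RHS of M[N, lookahead] (the unique production whose predict set contains the lookahead).

Stack is shown with the top on the left.

Stack    Input    Action
------------------------
A $      ( ( n $  output A → ( ( X
( ( X $  ( ( n $  match '('
( X $    ( n $    match '('
X $      n $      output X → n
n $      n $      match 'n'
$        $        accept

The string is accepted.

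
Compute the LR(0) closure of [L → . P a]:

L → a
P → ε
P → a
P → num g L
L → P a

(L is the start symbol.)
{ [L → . P a], [P → . a], [P → . num g L], [P → .] }

To compute CLOSURE, for each item [A → α.Bβ] where B is a non-terminal, add [B → .γ] for all productions B → γ; repeat for the newly added items until nothing changes.

Start with: [L → . P a]
  [L → . P a] has the dot before P: add [P → .], [P → . a], [P → . num g L]
No further items can be added.

CLOSURE = { [L → . P a], [P → . a], [P → . num g L], [P → .] }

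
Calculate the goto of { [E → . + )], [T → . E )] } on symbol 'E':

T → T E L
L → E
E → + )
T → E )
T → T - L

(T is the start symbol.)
GOTO(I, 'E') = CLOSURE({ [A → αX.β] : [A → α.Xβ] ∈ I, X = 'E' })

Items with dot before 'E', with the dot advanced:
  [T → . E )] → [T → E . )]
Closure adds nothing (no advanced item has the dot before a non-terminal).

GOTO = { [T → E . )] }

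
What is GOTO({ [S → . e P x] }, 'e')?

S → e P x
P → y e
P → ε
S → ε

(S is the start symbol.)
GOTO(I, 'e') = CLOSURE({ [A → αX.β] : [A → α.Xβ] ∈ I, X = 'e' })

Items with dot before 'e', with the dot advanced:
  [S → . e P x] → [S → e . P x]
Closure of the advanced items:
  [S → e . P x] has the dot before P: add [P → . y e], [P → .]

GOTO = { [P → . y e], [P → .], [S → e . P x] }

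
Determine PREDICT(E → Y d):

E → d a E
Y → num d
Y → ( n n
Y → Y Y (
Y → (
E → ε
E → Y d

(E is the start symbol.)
{ '(', 'num' }

PREDICT(E → Y d) = (FIRST(RHS) \ {ε}) ∪ (FOLLOW(E) if ε ∈ FIRST(RHS), i.e. RHS ⇒* ε)
FIRST(Y) = { '(', 'num' }
FIRST(Y d) = { '(', 'num' }
ε ∉ FIRST(Y d), so FOLLOW(E) is not added.
PREDICT(E → Y d) = { '(', 'num' }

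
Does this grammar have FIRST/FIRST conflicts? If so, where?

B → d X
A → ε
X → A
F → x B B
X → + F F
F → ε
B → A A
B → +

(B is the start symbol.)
FIRST sets of the non-terminals at (or reachable through a nullable prefix from) the front of some alternative:
  FIRST(A) = { ε }

Productions for B:
  B → d X: FIRST = { 'd' }
  B → A A: FIRST = { ε }
  B → +: FIRST = { '+' }
Productions for X:
  X → A: FIRST = { ε }
  X → + F F: FIRST = { '+' }
Productions for F:
  F → x B B: FIRST = { 'x' }
  F → ε: FIRST = { ε }
A has only one production, so no FIRST/FIRST conflict is possible there.

All alternatives of each non-terminal have pairwise disjoint FIRST sets.

Answer: No FIRST/FIRST conflicts.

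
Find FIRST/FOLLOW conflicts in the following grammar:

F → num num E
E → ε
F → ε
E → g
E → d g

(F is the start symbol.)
Nullable non-terminals: E, F.

E: nullable alternative(s) E → ε; FOLLOW(E) = { $ }
  E → ε: FIRST \ {ε} = { } — this is the only nullable alternative, skip
  E → g: FIRST \ {ε} = { 'g' } — disjoint from FOLLOW(E)
  E → d g: FIRST \ {ε} = { 'd' } — disjoint from FOLLOW(E)

F: nullable alternative(s) F → ε; FOLLOW(F) = { $ }
  F → num num E: FIRST \ {ε} = { 'num' } — disjoint from FOLLOW(F)
  F → ε: FIRST \ {ε} = { } — this is the only nullable alternative, skip

No FIRST/FOLLOW conflicts found.

Answer: No FIRST/FOLLOW conflicts.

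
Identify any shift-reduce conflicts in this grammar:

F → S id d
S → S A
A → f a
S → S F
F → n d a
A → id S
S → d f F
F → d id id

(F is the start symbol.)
Yes — I15: [A → id S .] vs [A → . f a]; I16: [F → S id d .] vs [S → d . f F]

A shift-reduce conflict occurs when an LR(0) state has both:
  - a complete (reduce) item [A → α .] (dot at the end), and
  - a shift item [B → β . c γ] (dot before a terminal).

Augment with F' → F and build the canonical LR(0) collection (I0 = CLOSURE({[F' → . F]}), then GOTO on every symbol after a dot until no new states appear). It has 20 states:
  I0: { [F → . S id d], [F → . d id id], [F → . n d a], [F' → . F], [S → . S A], [S → . S F], [S → . d f F] }  — shift
  I1: { [F' → F .] }  — accept
  I2: { [A → . f a], [A → . id S], [F → . S id d], [F → . d id id], [F → . n d a], [F → S . id d], [S → . S A], [S → . S F], [S → . d f F], [S → S . A], [S → S . F] }  — shift
  I3: { [F → d . id id], [S → d . f F] }  — shift
  I4: { [F → n . d a] }  — shift
  I5: { [F → n d . a] }  — shift
  I6: { [F → n d a .] }  — reduce
  I7: { [F → . S id d], [F → . d id id], [F → . n d a], [S → . S A], [S → . S F], [S → . d f F], [S → d f . F] }  — shift
  I8: { [F → d id . id] }  — shift
  I9: { [F → d id id .] }  — reduce
  I10: { [S → d f F .] }  — reduce
  I11: { [S → S A .] }  — reduce
  I12: { [S → S F .] }  — reduce
  I13: { [A → f . a] }  — shift
  I14: { [A → id . S], [F → S id . d], [S → . S A], [S → . S F], [S → . d f F] }  — shift
  I15: { [A → . f a], [A → . id S], [A → id S .], [F → . S id d], [F → . d id id], [F → . n d a], [S → . S A], [S → . S F], [S → . d f F], [S → S . A], [S → S . F] }  — shift, reduce
  I16: { [F → S id d .], [S → d . f F] }  — shift, reduce
  I17: { [A → id . S], [S → . S A], [S → . S F], [S → . d f F] }  — shift
  I18: { [S → d . f F] }  — shift
  I19: { [A → f a .] }  — reduce

I15 contains reduce item [A → id S .] and shift items [A → . f a], [A → . id S], [F → . d id id], [F → . n d a], [S → . d f F] — shift-reduce conflict.
I16 contains reduce item [F → S id d .] and shift item [S → d . f F] — shift-reduce conflict.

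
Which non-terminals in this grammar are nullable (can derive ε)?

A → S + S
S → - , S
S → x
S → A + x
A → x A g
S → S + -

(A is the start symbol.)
There are no ε-productions, so no non-terminal can derive ε.
No non-terminals are nullable.

Answer: None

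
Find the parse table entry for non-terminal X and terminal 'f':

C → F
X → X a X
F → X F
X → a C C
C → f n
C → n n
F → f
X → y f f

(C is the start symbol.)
To find M[X, 'f'], we find productions for X where 'f' is in the predict set (PREDICT(N → α) = (FIRST(α) \ {ε}) ∪ (FOLLOW(N) if α ⇒* ε)).

Relevant sets:
  FIRST(X) = { 'a', 'y' }

X → X a X: PREDICT = { 'a', 'y' }
X → a C C: PREDICT = { 'a' }
X → y f f: PREDICT = { 'y' }

M[X, 'f'] is empty (no production applies)

Answer: Empty (error entry)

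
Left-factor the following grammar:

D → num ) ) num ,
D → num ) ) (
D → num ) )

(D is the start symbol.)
D → num ) ) D'
D' → num ,
D' → (
D' → ε

Left-factoring transforms A → αβ₁ | αβ₂ into A → αA' and A' → β₁ | β₂
(α is the longest common prefix among the alternatives). Repeat until
no nonterminal has two alternatives with a common prefix.

Round 1: D has alternatives sharing prefix 'num ) )'. Introduce D': D → num ) ) D'
  Add: D' → num ,
  Add: D' → (
  Add: D' → ε

No remaining common prefixes — done.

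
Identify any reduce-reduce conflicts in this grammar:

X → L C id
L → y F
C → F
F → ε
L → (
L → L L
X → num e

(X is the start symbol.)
Augment with X' → X and build the canonical LR(0) collection (I0 = CLOSURE({[X' → . X]}), then GOTO on every symbol after a dot until no new states appear). It has 12 states:
  I0: { [L → . (], [L → . L L], [L → . y F], [X → . L C id], [X → . num e], [X' → . X] }  — shift
  I1: { [L → ( .] }  — reduce
  I2: { [C → . F], [F → .], [L → . (], [L → . L L], [L → . y F], [L → L . L], [X → L . C id] }  — shift, reduce
  I3: { [X' → X .] }  — accept
  I4: { [X → num . e] }  — shift
  I5: { [F → .], [L → y . F] }  — reduce
  I6: { [L → y F .] }  — reduce
  I7: { [X → num e .] }  — reduce
  I8: { [X → L C . id] }  — shift
  I9: { [C → F .] }  — reduce
  I10: { [L → . (], [L → . L L], [L → . y F], [L → L . L], [L → L L .] }  — shift, reduce
  I11: { [X → L C id .] }  — reduce

No state contains more than one complete item.

Answer: No reduce-reduce conflicts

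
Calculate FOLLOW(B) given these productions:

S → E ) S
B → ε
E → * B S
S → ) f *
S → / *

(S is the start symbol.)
In E → * B S: B is followed by S, add FIRST(S) \ {ε} = { ')', '*', '/' }

Taking the union: FOLLOW(B) = { ')', '*', '/' }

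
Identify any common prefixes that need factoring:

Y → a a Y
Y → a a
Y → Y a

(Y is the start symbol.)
Yes, Y has productions with common prefix 'a a'

Left-factoring is needed when two productions for the same non-terminal
share a common prefix on the right-hand side.

Productions for Y:
  Y → a a Y
  Y → a a
  Y → Y a

Found common prefix 'a a' in productions for Y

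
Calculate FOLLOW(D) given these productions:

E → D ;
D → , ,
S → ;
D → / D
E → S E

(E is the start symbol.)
In E → D ;: D is followed by ';', add FIRST(';') \ {ε} = { ';' }
In D → / D: D is at the end; this adds FOLLOW(D) to itself — nothing new

Taking the union: FOLLOW(D) = { ';' }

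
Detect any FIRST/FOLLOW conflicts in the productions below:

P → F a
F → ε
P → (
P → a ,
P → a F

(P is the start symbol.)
No FIRST/FOLLOW conflicts.

A FIRST/FOLLOW conflict occurs when a non-terminal N has a nullable alternative N → β (β ⇒* ε) and another alternative N → α with FIRST(α) ∩ FOLLOW(N) ≠ ∅: on such a lookahead the parser cannot decide between expanding α and letting N vanish via β.

Nullable non-terminals: F.
F has a nullable alternative but only one production, so nothing to check.

P has no nullable alternative, so no FIRST/FOLLOW check is needed there.

No FIRST/FOLLOW conflicts found.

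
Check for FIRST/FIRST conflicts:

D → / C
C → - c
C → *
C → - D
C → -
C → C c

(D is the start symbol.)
Yes. C → '-' c / C → '-' D on { '-' }; C → '-' c / C → '-' on { '-' }; C → '-' c / C → C c on { '-' }; C → '*' / C → C c on { '*' }; C → '-' D / C → '-' on { '-' }; C → '-' D / C → C c on { '-' }; C → '-' / C → C c on { '-' }

A FIRST/FIRST conflict occurs when two productions N → α and N → β for the same non-terminal have FIRST(α) ∩ FIRST(β) ≠ ∅ (with ε ∈ FIRST of a nullable right-hand side, so two nullable alternatives also conflict).

FIRST sets of the non-terminals at (or reachable through a nullable prefix from) the front of some alternative:
  FIRST(C) = { '*', '-' }

Productions for C:
  C → - c: FIRST = { '-' }
  C → *: FIRST = { '*' }
  C → - D: FIRST = { '-' }
  C → -: FIRST = { '-' }
  C → C c: FIRST = { '*', '-' }
D has only one production, so no FIRST/FIRST conflict is possible there.

Conflict for C: C → - c and C → - D
  Overlap: { '-' }
Conflict for C: C → - c and C → -
  Overlap: { '-' }
Conflict for C: C → - c and C → C c
  Overlap: { '-' }
Conflict for C: C → * and C → C c
  Overlap: { '*' }
Conflict for C: C → - D and C → -
  Overlap: { '-' }
Conflict for C: C → - D and C → C c
  Overlap: { '-' }
Conflict for C: C → - and C → C c
  Overlap: { '-' }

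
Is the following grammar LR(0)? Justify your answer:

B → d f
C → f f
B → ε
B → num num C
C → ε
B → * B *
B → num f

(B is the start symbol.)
A grammar is LR(0) if no state in the canonical LR(0) collection has:
  - both a shift item (dot before a terminal) and a complete item (shift-reduce conflict), or
  - two or more complete items (reduce-reduce conflict; the accept item [B' → B .] counts as a complete item here).

Augment with B' → B and build the canonical LR(0) collection (I0 = CLOSURE({[B' → . B]}), then GOTO on every symbol after a dot until no new states appear). It has 13 states:
  I0: { [B → . * B *], [B → . d f], [B → . num f], [B → . num num C], [B → .], [B' → . B] }  — shift, reduce
  I1: { [B → * . B *], [B → . * B *], [B → . d f], [B → . num f], [B → . num num C], [B → .] }  — shift, reduce
  I2: { [B' → B .] }  — accept
  I3: { [B → d . f] }  — shift
  I4: { [B → num . f], [B → num . num C] }  — shift
  I5: { [B → num f .] }  — reduce
  I6: { [B → num num . C], [C → . f f], [C → .] }  — shift, reduce
  I7: { [B → num num C .] }  — reduce
  I8: { [C → f . f] }  — shift
  I9: { [C → f f .] }  — reduce
  I10: { [B → d f .] }  — reduce
  I11: { [B → * B . *] }  — shift
  I12: { [B → * B * .] }  — reduce

Conflict in state I0:
  Shift-reduce conflict between [B → .] and [B → . * B *]
So the grammar is NOT LR(0).

Answer: No. Shift-reduce conflict between [B → .] and [B → . * B *]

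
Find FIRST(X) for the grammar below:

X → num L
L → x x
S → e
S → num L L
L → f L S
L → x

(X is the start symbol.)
{ 'num' }

To compute FIRST(X), examine every production with X on the left-hand side, reading each right-hand side left to right until a non-nullable symbol is reached.

From X → num L:
  - num is a terminal: add 'num' and stop

Collecting: FIRST(X) = { 'num' }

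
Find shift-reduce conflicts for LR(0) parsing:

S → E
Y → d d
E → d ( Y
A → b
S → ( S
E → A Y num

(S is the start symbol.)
Augment with S' → S and build the canonical LR(0) collection (I0 = CLOSURE({[S' → . S]}), then GOTO on every symbol after a dot until no new states appear). It has 14 states:
  I0: { [A → . b], [E → . A Y num], [E → . d ( Y], [S → . ( S], [S → . E], [S' → . S] }  — shift
  I1: { [A → . b], [E → . A Y num], [E → . d ( Y], [S → ( . S], [S → . ( S], [S → . E] }  — shift
  I2: { [E → A . Y num], [Y → . d d] }  — shift
  I3: { [S → E .] }  — reduce
  I4: { [S' → S .] }  — accept
  I5: { [A → b .] }  — reduce
  I6: { [E → d . ( Y] }  — shift
  I7: { [E → d ( . Y], [Y → . d d] }  — shift
  I8: { [E → d ( Y .] }  — reduce
  I9: { [Y → d . d] }  — shift
  I10: { [Y → d d .] }  — reduce
  I11: { [E → A Y . num] }  — shift
  I12: { [E → A Y num .] }  — reduce
  I13: { [S → ( S .] }  — reduce

No state contains both a complete item and a shift item.

Answer: No shift-reduce conflicts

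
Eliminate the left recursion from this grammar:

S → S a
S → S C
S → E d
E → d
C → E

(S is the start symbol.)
S is directly left-recursive. The standard transformation for
  A → A α₁ | ... | A α_m | β₁ | ... | β_n
is
  A  → β₁ A' | ... | β_n A'
  A' → α₁ A' | ... | α_m A' | ε

S → E d becomes S → E d S'
S → S a becomes S' → a S'
S → S C becomes S' → C S'
Add S' → ε

Productions for other non-terminals are unchanged:
  E → d
  C → E

Resulting grammar:
S → E d S'
S' → a S'
S' → C S'
S' → ε
E → d
C → E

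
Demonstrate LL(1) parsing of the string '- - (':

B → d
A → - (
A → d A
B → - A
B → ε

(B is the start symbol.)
LL(1) parsing maintains a stack (initially the start symbol over $) and the input. At each step: if the stack top is a terminal, match it against the current input token; if it is a non-terminal N, replace it with the RHS of M[N, lookahead] (the unique production whose predict set contains the lookahead).

Stack is shown with the top on the left.

Stack  Input    Action
----------------------
B $    - - ( $  output B → - A
- A $  - - ( $  match '-'
A $    - ( $    output A → - (
- ( $  - ( $    match '-'
( $    ( $      match '('
$      $        accept

The string is accepted.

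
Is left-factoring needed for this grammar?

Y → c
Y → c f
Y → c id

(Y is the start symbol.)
Yes, Y has productions with common prefix 'c'

Left-factoring is needed when two productions for the same non-terminal
share a common prefix on the right-hand side.

Productions for Y:
  Y → c
  Y → c f
  Y → c id

Found common prefix 'c' in productions for Y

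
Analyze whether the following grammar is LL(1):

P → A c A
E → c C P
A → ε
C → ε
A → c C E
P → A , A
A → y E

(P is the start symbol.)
A grammar is LL(1) if for each non-terminal N with multiple productions, the predict sets of those productions are pairwise disjoint, where PREDICT(N → α) = (FIRST(α) \ {ε}) ∪ (FOLLOW(N) if α ⇒* ε).

Relevant sets:
  FIRST(A) = { 'c', 'y', ε }
  FOLLOW(A) = { $, ',', 'c' }

For P:
  PREDICT(P → A c A) = { 'c', 'y' }
  PREDICT(P → A ',' A) = { ',', 'c', 'y' }
For A:
  PREDICT(A → ε) = { $, ',', 'c' }
  PREDICT(A → c C E) = { 'c' }
  PREDICT(A → y E) = { 'y' }
E, C have a single production, so nothing to check there.

Conflict found: Predict set conflict for P: { 'c', 'y' }
The grammar is NOT LL(1).

Answer: No. Predict set conflict for P: { 'c', 'y' }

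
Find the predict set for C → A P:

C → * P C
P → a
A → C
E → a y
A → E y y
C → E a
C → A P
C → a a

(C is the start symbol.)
PREDICT(C → A P) = (FIRST(RHS) \ {ε}) ∪ (FOLLOW(C) if ε ∈ FIRST(RHS), i.e. RHS ⇒* ε)
FIRST(A) = { '*', 'a' }
FIRST(A P) = { '*', 'a' }
ε ∉ FIRST(A P), so FOLLOW(C) is not added.
PREDICT(C → A P) = { '*', 'a' }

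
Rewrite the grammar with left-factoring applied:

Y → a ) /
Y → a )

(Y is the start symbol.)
Left-factoring transforms A → αβ₁ | αβ₂ into A → αA' and A' → β₁ | β₂
(α is the longest common prefix among the alternatives). Repeat until
no nonterminal has two alternatives with a common prefix.

Round 1: Y has alternatives sharing prefix 'a )'. Introduce Y': Y → a ) Y'
  Add: Y' → /
  Add: Y' → ε

No remaining common prefixes — done.

Resulting grammar:
Y → a ) Y'
Y' → /
Y' → ε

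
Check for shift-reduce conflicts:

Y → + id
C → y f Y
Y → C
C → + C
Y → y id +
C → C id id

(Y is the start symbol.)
Yes — I2: [Y → C .] vs [C → C . id id]; I12: [C → + C .] vs [C → C . id id]

A shift-reduce conflict occurs when an LR(0) state has both:
  - a complete (reduce) item [A → α .] (dot at the end), and
  - a shift item [B → β . c γ] (dot before a terminal).

Augment with Y' → Y and build the canonical LR(0) collection (I0 = CLOSURE({[Y' → . Y]}), then GOTO on every symbol after a dot until no new states appear). It has 15 states:
  I0: { [C → . + C], [C → . C id id], [C → . y f Y], [Y → . + id], [Y → . C], [Y → . y id +], [Y' → . Y] }  — shift
  I1: { [C → + . C], [C → . + C], [C → . C id id], [C → . y f Y], [Y → + . id] }  — shift
  I2: { [C → C . id id], [Y → C .] }  — shift, reduce
  I3: { [Y' → Y .] }  — accept
  I4: { [C → y . f Y], [Y → y . id +] }  — shift
  I5: { [C → . + C], [C → . C id id], [C → . y f Y], [C → y f . Y], [Y → . + id], [Y → . C], [Y → . y id +] }  — shift
  I6: { [Y → y id . +] }  — shift
  I7: { [Y → y id + .] }  — reduce
  I8: { [C → y f Y .] }  — reduce
  I9: { [C → C id . id] }  — shift
  I10: { [C → C id id .] }  — reduce
  I11: { [C → + . C], [C → . + C], [C → . C id id], [C → . y f Y] }  — shift
  I12: { [C → + C .], [C → C . id id] }  — shift, reduce
  I13: { [Y → + id .] }  — reduce
  I14: { [C → y . f Y] }  — shift

I2 contains reduce item [Y → C .] and shift item [C → C . id id] — shift-reduce conflict.
I12 contains reduce item [C → + C .] and shift item [C → C . id id] — shift-reduce conflict.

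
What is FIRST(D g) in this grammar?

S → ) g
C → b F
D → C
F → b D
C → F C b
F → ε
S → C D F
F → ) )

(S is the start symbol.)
FIRST sets of the non-terminals involved (from the grammar, by fixed-point iteration):
  FIRST(D) = { ')', 'b' }

To compute FIRST(D g), process the symbols left to right:
Symbol D is a non-terminal. Add FIRST(D) \ {ε} = { ')', 'b' }
D is not nullable (ε ∉ FIRST(D)), so stop here.
FIRST(D g) = { ')', 'b' }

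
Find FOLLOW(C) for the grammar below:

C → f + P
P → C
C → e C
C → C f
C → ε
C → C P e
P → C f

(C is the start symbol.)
C is the start symbol, so $ ∈ FOLLOW(C).
In P → C: C is at the end, add FOLLOW(P)
In C → e C: C is at the end; this adds FOLLOW(C) to itself — nothing new
In C → C f: C is followed by f, add FIRST(f) \ {ε} = { 'f' }
In C → C P e: C is followed by P e, add FIRST(P e) \ {ε} = { 'e', 'f' }
In P → C f: C is followed by f, add FIRST(f) \ {ε} = { 'f' }

The FOLLOW sets referred to above (computed the same way, to a fixed point):
  FOLLOW(P) = { $, 'e', 'f' }

Taking the union: FOLLOW(C) = { $, 'e', 'f' }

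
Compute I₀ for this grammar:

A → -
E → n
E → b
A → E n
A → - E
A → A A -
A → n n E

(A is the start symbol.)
First, augment the grammar with A' → A
I₀ = CLOSURE({ [A' → . A] }):
  [A' → . A] has the dot before A: add [A → . -], [A → . E n], [A → . - E], [A → . A A -], [A → . n n E]
  [A → . E n] has the dot before E: add [E → . n], [E → . b]
No further items can be added.

I₀ = { [A → . - E], [A → . -], [A → . A A -], [A → . E n], [A → . n n E], [A' → . A], [E → . b], [E → . n] }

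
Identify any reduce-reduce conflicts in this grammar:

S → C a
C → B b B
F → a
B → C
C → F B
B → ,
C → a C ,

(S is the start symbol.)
Augment with S' → S and build the canonical LR(0) collection (I0 = CLOSURE({[S' → . S]}), then GOTO on every symbol after a dot until no new states appear). It has 14 states:
  I0: { [B → . ,], [B → . C], [C → . B b B], [C → . F B], [C → . a C ,], [F → . a], [S → . C a], [S' → . S] }  — shift
  I1: { [B → , .] }  — reduce
  I2: { [C → B . b B] }  — shift
  I3: { [B → C .], [S → C . a] }  — shift, reduce
  I4: { [B → . ,], [B → . C], [C → . B b B], [C → . F B], [C → . a C ,], [C → F . B], [F → . a] }  — shift
  I5: { [S' → S .] }  — accept
  I6: { [B → . ,], [B → . C], [C → . B b B], [C → . F B], [C → . a C ,], [C → a . C ,], [F → . a], [F → a .] }  — shift, reduce
  I7: { [B → C .], [C → a C . ,] }  — shift, reduce
  I8: { [C → a C , .] }  — reduce
  I9: { [C → B . b B], [C → F B .] }  — shift, reduce
  I10: { [B → C .] }  — reduce
  I11: { [B → . ,], [B → . C], [C → . B b B], [C → . F B], [C → . a C ,], [C → B b . B], [F → . a] }  — shift
  I12: { [C → B . b B], [C → B b B .] }  — shift, reduce
  I13: { [S → C a .] }  — reduce

No state contains more than one complete item.

Answer: No reduce-reduce conflicts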